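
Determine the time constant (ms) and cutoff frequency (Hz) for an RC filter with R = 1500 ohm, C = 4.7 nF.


Time constant: tau = R * C.
tau = 1500 * 4.70e-09 = 7.05e-06 s
tau = 0.0071 ms
Cutoff frequency: fc = 1 / (2*pi*R*C).
fc = 1 / (2*pi*7.05e-06) = 22575.17 Hz

tau = 0.0071 ms, fc = 22575.17 Hz


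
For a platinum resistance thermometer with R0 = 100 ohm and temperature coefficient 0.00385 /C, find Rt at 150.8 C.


The RTD equation: Rt = R0 * (1 + alpha * T).
Rt = 100 * (1 + 0.00385 * 150.8)
Rt = 100 * (1 + 0.58058)
Rt = 100 * 1.58058
Rt = 158.058 ohm

158.058 ohm


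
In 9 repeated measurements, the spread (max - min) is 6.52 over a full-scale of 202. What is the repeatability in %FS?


Repeatability = (spread / full scale) * 100%.
R = (6.52 / 202) * 100
R = 3.228 %FS

3.228 %FS


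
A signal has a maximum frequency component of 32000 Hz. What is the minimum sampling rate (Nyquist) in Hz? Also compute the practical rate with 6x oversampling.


By Nyquist theorem, fs_min = 2 * fmax.
fs_min = 2 * 32000 = 64000 Hz
Practical rate = 6 * fs_min = 6 * 64000 = 384000 Hz

fs_min = 64000 Hz, fs_practical = 384000 Hz


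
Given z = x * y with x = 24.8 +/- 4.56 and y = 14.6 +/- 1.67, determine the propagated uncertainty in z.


For a product z = x*y, the relative uncertainty is:
uz/z = sqrt((ux/x)^2 + (uy/y)^2)
Relative uncertainties: ux/x = 4.56/24.8 = 0.183871
uy/y = 1.67/14.6 = 0.114384
z = 24.8 * 14.6 = 362.1
uz = 362.1 * sqrt(0.183871^2 + 0.114384^2) = 78.407

78.407


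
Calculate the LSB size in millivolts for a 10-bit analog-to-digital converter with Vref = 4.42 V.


The resolution (LSB) of an ADC is Vref / 2^n.
LSB = 4.42 / 2^10
LSB = 4.42 / 1024
LSB = 0.00431641 V = 4.31640625 mV

4.31640625 mV


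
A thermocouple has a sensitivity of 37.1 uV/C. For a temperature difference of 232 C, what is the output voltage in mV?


The thermocouple output V = sensitivity * dT.
V = 37.1 uV/C * 232 C
V = 8607.2 uV
V = 8.607 mV

8.607 mV


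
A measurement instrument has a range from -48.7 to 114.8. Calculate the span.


Span = upper range - lower range.
Span = 114.8 - (-48.7)
Span = 163.5

163.5


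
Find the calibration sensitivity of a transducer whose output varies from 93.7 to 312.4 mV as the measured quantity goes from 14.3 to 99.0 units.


Sensitivity = (y2 - y1) / (x2 - x1).
S = (312.4 - 93.7) / (99.0 - 14.3)
S = 218.7 / 84.7
S = 2.5821 mV/unit

2.5821 mV/unit


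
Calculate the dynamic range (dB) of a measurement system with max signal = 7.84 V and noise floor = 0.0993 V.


Dynamic range = 20 * log10(Vmax / Vnoise).
DR = 20 * log10(7.84 / 0.0993)
DR = 20 * log10(78.95)
DR = 37.95 dB

37.95 dB


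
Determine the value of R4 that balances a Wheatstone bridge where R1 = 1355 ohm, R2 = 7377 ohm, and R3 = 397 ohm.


At balance: R1*R4 = R2*R3, so R4 = R2*R3/R1.
R4 = 7377 * 397 / 1355
R4 = 2928669 / 1355
R4 = 2161.38 ohm

2161.38 ohm


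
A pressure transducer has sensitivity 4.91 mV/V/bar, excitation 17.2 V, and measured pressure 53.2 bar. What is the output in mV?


Output = sensitivity * Vex * P.
Vout = 4.91 * 17.2 * 53.2
Vout = 84.452 * 53.2
Vout = 4492.85 mV

4492.85 mV


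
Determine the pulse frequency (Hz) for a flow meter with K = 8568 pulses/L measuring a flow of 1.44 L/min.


Frequency = K * Q / 60 (converting L/min to L/s).
f = 8568 * 1.44 / 60
f = 12337.92 / 60
f = 205.63 Hz

205.63 Hz


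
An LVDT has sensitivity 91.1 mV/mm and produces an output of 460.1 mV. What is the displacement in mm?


Displacement = Vout / sensitivity.
d = 460.1 / 91.1
d = 5.05 mm

5.05 mm


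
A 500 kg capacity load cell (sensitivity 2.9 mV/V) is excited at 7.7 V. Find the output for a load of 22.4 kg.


Vout = rated_output * Vex * (load / capacity).
Vout = 2.9 * 7.7 * (22.4 / 500)
Vout = 2.9 * 7.7 * 0.0448
Vout = 1.0 mV

1.0 mV


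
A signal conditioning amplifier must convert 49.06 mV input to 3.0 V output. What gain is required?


Gain = Vout / Vin (converting to same units).
G = 3.0 V / 49.06 mV
G = 3000.0 mV / 49.06 mV
G = 61.15

61.15


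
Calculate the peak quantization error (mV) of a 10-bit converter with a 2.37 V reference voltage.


The maximum quantization error is +/- LSB/2.
LSB = Vref / 2^n = 2.37 / 1024 = 0.00231445 V
Max error = LSB / 2 = 0.00231445 / 2 = 0.00115723 V
Max error = 1.1572 mV

1.1572 mV


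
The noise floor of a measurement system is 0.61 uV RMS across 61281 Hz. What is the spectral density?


Noise spectral density = Vrms / sqrt(BW).
NSD = 0.61 / sqrt(61281)
NSD = 0.61 / 247.55
NSD = 0.0025 uV/sqrt(Hz)

0.0025 uV/sqrt(Hz)


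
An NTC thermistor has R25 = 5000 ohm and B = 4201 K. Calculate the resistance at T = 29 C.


NTC thermistor equation: Rt = R25 * exp(B * (1/T - 1/T25)).
T in Kelvin: 302.15 K, T25 = 298.15 K
1/T - 1/T25 = 1/302.15 - 1/298.15 = -4.44e-05
B * (1/T - 1/T25) = 4201 * -4.44e-05 = -0.1865
Rt = 5000 * exp(-0.1865) = 4149.2 ohm

4149.2 ohm


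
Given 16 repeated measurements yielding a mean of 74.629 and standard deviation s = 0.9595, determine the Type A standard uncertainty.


The standard uncertainty for Type A evaluation is u = s / sqrt(n).
u = 0.9595 / sqrt(16)
u = 0.9595 / 4.0
u = 0.2399

0.2399


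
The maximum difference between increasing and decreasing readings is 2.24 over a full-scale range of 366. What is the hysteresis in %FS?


Hysteresis = (max difference / full scale) * 100%.
H = (2.24 / 366) * 100
H = 0.612 %FS

0.612 %FS


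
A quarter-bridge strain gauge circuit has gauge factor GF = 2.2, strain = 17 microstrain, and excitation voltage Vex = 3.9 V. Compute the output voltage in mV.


Quarter bridge output: Vout = (GF * epsilon * Vex) / 4.
Vout = (2.2 * 17e-6 * 3.9) / 4
Vout = 0.00014586 / 4 V
Vout = 3.646e-05 V = 0.0365 mV

0.0365 mV


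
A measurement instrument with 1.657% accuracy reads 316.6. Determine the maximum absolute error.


Absolute error = (accuracy% / 100) * reading.
Error = (1.657 / 100) * 316.6
Error = 0.01657 * 316.6
Error = 5.2461

5.2461


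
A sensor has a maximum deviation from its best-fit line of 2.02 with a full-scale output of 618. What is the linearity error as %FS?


Linearity error = (max deviation / full scale) * 100%.
Linearity = (2.02 / 618) * 100
Linearity = 0.327 %FS

0.327 %FS


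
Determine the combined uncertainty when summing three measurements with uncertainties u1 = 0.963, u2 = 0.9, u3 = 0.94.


For a sum of independent quantities, uc = sqrt(u1^2 + u2^2 + u3^2).
uc = sqrt(0.963^2 + 0.9^2 + 0.94^2)
uc = sqrt(0.927369 + 0.81 + 0.8836)
uc = 1.6189

1.6189


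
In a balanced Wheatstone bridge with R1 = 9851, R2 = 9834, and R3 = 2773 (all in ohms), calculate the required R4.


At balance: R1*R4 = R2*R3, so R4 = R2*R3/R1.
R4 = 9834 * 2773 / 9851
R4 = 27269682 / 9851
R4 = 2768.21 ohm

2768.21 ohm


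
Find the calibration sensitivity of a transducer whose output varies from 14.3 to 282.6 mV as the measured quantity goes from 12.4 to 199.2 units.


Sensitivity = (y2 - y1) / (x2 - x1).
S = (282.6 - 14.3) / (199.2 - 12.4)
S = 268.3 / 186.8
S = 1.4363 mV/unit

1.4363 mV/unit


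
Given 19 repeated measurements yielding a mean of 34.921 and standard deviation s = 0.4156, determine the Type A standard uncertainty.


The standard uncertainty for Type A evaluation is u = s / sqrt(n).
u = 0.4156 / sqrt(19)
u = 0.4156 / 4.3589
u = 0.0953

0.0953


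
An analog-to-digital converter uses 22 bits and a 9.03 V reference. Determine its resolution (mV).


The resolution (LSB) of an ADC is Vref / 2^n.
LSB = 9.03 / 2^22
LSB = 9.03 / 4194304
LSB = 2.15e-06 V = 0.00215292 mV

0.00215292 mV


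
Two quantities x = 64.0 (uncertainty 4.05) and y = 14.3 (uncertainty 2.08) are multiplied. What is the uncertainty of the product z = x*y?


For a product z = x*y, the relative uncertainty is:
uz/z = sqrt((ux/x)^2 + (uy/y)^2)
Relative uncertainties: ux/x = 4.05/64.0 = 0.063281
uy/y = 2.08/14.3 = 0.145455
z = 64.0 * 14.3 = 915.2
uz = 915.2 * sqrt(0.063281^2 + 0.145455^2) = 145.173

145.173


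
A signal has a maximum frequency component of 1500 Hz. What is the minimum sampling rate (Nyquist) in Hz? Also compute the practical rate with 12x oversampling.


By Nyquist theorem, fs_min = 2 * fmax.
fs_min = 2 * 1500 = 3000 Hz
Practical rate = 12 * fs_min = 12 * 3000 = 36000 Hz

fs_min = 3000 Hz, fs_practical = 36000 Hz


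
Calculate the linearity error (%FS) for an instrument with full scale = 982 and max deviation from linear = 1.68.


Linearity error = (max deviation / full scale) * 100%.
Linearity = (1.68 / 982) * 100
Linearity = 0.171 %FS

0.171 %FS


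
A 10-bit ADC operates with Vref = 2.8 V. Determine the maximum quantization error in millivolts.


The maximum quantization error is +/- LSB/2.
LSB = Vref / 2^n = 2.8 / 1024 = 0.00273437 V
Max error = LSB / 2 = 0.00273437 / 2 = 0.00136719 V
Max error = 1.3672 mV

1.3672 mV


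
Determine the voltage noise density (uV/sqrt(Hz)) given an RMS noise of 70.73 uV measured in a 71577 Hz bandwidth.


Noise spectral density = Vrms / sqrt(BW).
NSD = 70.73 / sqrt(71577)
NSD = 70.73 / 267.5388
NSD = 0.2644 uV/sqrt(Hz)

0.2644 uV/sqrt(Hz)


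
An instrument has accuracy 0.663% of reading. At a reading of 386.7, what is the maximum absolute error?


Absolute error = (accuracy% / 100) * reading.
Error = (0.663 / 100) * 386.7
Error = 0.00663 * 386.7
Error = 2.5638

2.5638


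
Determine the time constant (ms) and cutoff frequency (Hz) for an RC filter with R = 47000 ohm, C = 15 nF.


Time constant: tau = R * C.
tau = 47000 * 1.50e-08 = 0.000705 s
tau = 0.705 ms
Cutoff frequency: fc = 1 / (2*pi*R*C).
fc = 1 / (2*pi*0.000705) = 225.75 Hz

tau = 0.705 ms, fc = 225.75 Hz


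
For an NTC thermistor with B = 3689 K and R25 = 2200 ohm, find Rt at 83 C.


NTC thermistor equation: Rt = R25 * exp(B * (1/T - 1/T25)).
T in Kelvin: 356.15 K, T25 = 298.15 K
1/T - 1/T25 = 1/356.15 - 1/298.15 = -0.00054621
B * (1/T - 1/T25) = 3689 * -0.00054621 = -2.015
Rt = 2200 * exp(-2.015) = 293.3 ohm

293.3 ohm


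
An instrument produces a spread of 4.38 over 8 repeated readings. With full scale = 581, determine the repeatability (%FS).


Repeatability = (spread / full scale) * 100%.
R = (4.38 / 581) * 100
R = 0.754 %FS

0.754 %FS


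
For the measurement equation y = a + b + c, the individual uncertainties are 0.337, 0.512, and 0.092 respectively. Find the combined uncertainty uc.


For a sum of independent quantities, uc = sqrt(u1^2 + u2^2 + u3^2).
uc = sqrt(0.337^2 + 0.512^2 + 0.092^2)
uc = sqrt(0.113569 + 0.262144 + 0.008464)
uc = 0.6198

0.6198


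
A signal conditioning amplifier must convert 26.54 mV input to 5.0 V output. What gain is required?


Gain = Vout / Vin (converting to same units).
G = 5.0 V / 26.54 mV
G = 5000.0 mV / 26.54 mV
G = 188.39

188.39


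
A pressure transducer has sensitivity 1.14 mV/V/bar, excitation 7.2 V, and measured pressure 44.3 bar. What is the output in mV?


Output = sensitivity * Vex * P.
Vout = 1.14 * 7.2 * 44.3
Vout = 8.208 * 44.3
Vout = 363.61 mV

363.61 mV


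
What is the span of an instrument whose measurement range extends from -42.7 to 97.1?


Span = upper range - lower range.
Span = 97.1 - (-42.7)
Span = 139.8

139.8


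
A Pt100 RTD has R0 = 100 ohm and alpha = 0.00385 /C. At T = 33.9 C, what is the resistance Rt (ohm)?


The RTD equation: Rt = R0 * (1 + alpha * T).
Rt = 100 * (1 + 0.00385 * 33.9)
Rt = 100 * (1 + 0.130515)
Rt = 100 * 1.130515
Rt = 113.051 ohm

113.051 ohm


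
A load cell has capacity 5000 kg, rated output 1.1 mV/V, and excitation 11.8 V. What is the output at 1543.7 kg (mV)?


Vout = rated_output * Vex * (load / capacity).
Vout = 1.1 * 11.8 * (1543.7 / 5000)
Vout = 1.1 * 11.8 * 0.30874
Vout = 4.007 mV

4.007 mV


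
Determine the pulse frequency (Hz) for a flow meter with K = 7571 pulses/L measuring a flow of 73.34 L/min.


Frequency = K * Q / 60 (converting L/min to L/s).
f = 7571 * 73.34 / 60
f = 555257.14 / 60
f = 9254.29 Hz

9254.29 Hz


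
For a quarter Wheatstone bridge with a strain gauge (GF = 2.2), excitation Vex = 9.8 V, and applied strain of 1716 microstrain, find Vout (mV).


Quarter bridge output: Vout = (GF * epsilon * Vex) / 4.
Vout = (2.2 * 1716e-6 * 9.8) / 4
Vout = 0.03699696 / 4 V
Vout = 0.00924924 V = 9.2492 mV

9.2492 mV


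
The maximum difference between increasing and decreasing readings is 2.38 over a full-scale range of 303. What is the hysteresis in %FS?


Hysteresis = (max difference / full scale) * 100%.
H = (2.38 / 303) * 100
H = 0.785 %FS

0.785 %FS


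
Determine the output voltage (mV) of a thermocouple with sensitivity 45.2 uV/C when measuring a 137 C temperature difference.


The thermocouple output V = sensitivity * dT.
V = 45.2 uV/C * 137 C
V = 6192.4 uV
V = 6.192 mV

6.192 mV


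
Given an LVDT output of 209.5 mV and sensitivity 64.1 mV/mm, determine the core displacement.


Displacement = Vout / sensitivity.
d = 209.5 / 64.1
d = 3.268 mm

3.268 mm


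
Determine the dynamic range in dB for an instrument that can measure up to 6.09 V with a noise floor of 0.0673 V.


Dynamic range = 20 * log10(Vmax / Vnoise).
DR = 20 * log10(6.09 / 0.0673)
DR = 20 * log10(90.49)
DR = 39.13 dB

39.13 dB


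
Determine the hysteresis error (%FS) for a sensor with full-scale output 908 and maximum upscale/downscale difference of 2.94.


Hysteresis = (max difference / full scale) * 100%.
H = (2.94 / 908) * 100
H = 0.324 %FS

0.324 %FS


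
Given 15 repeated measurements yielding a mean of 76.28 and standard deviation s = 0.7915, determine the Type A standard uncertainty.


The standard uncertainty for Type A evaluation is u = s / sqrt(n).
u = 0.7915 / sqrt(15)
u = 0.7915 / 3.873
u = 0.2044

0.2044


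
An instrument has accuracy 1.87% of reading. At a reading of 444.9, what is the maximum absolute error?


Absolute error = (accuracy% / 100) * reading.
Error = (1.87 / 100) * 444.9
Error = 0.0187 * 444.9
Error = 8.3196

8.3196


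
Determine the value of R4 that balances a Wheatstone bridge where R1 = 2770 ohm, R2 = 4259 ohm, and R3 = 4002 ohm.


At balance: R1*R4 = R2*R3, so R4 = R2*R3/R1.
R4 = 4259 * 4002 / 2770
R4 = 17044518 / 2770
R4 = 6153.26 ohm

6153.26 ohm


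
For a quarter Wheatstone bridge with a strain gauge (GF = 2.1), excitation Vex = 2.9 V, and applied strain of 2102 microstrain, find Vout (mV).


Quarter bridge output: Vout = (GF * epsilon * Vex) / 4.
Vout = (2.1 * 2102e-6 * 2.9) / 4
Vout = 0.01280118 / 4 V
Vout = 0.00320029 V = 3.2003 mV

3.2003 mV


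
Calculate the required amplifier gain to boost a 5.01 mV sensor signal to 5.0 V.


Gain = Vout / Vin (converting to same units).
G = 5.0 V / 5.01 mV
G = 5000.0 mV / 5.01 mV
G = 998.0

998.0


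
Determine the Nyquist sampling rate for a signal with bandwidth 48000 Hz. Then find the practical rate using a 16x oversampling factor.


By Nyquist theorem, fs_min = 2 * fmax.
fs_min = 2 * 48000 = 96000 Hz
Practical rate = 16 * fs_min = 16 * 96000 = 1536000 Hz

fs_min = 96000 Hz, fs_practical = 1536000 Hz


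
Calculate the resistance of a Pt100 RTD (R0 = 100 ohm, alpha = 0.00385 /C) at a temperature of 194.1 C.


The RTD equation: Rt = R0 * (1 + alpha * T).
Rt = 100 * (1 + 0.00385 * 194.1)
Rt = 100 * (1 + 0.747285)
Rt = 100 * 1.747285
Rt = 174.728 ohm

174.728 ohm


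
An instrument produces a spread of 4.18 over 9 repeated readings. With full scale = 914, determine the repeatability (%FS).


Repeatability = (spread / full scale) * 100%.
R = (4.18 / 914) * 100
R = 0.457 %FS

0.457 %FS


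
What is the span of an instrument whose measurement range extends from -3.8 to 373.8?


Span = upper range - lower range.
Span = 373.8 - (-3.8)
Span = 377.6

377.6


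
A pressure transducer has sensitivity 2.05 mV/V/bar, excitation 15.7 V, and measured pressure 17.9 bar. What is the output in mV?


Output = sensitivity * Vex * P.
Vout = 2.05 * 15.7 * 17.9
Vout = 32.185 * 17.9
Vout = 576.11 mV

576.11 mV


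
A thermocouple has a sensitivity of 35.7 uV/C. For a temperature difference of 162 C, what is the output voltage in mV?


The thermocouple output V = sensitivity * dT.
V = 35.7 uV/C * 162 C
V = 5783.4 uV
V = 5.783 mV

5.783 mV


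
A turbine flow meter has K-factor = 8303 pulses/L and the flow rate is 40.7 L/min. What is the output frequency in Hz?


Frequency = K * Q / 60 (converting L/min to L/s).
f = 8303 * 40.7 / 60
f = 337932.1 / 60
f = 5632.2 Hz

5632.2 Hz


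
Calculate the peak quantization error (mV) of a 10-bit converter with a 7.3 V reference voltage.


The maximum quantization error is +/- LSB/2.
LSB = Vref / 2^n = 7.3 / 1024 = 0.00712891 V
Max error = LSB / 2 = 0.00712891 / 2 = 0.00356445 V
Max error = 3.5645 mV

3.5645 mV


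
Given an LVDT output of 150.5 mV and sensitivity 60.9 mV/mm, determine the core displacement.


Displacement = Vout / sensitivity.
d = 150.5 / 60.9
d = 2.471 mm

2.471 mm


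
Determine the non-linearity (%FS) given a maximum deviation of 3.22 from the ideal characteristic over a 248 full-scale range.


Linearity error = (max deviation / full scale) * 100%.
Linearity = (3.22 / 248) * 100
Linearity = 1.298 %FS

1.298 %FS


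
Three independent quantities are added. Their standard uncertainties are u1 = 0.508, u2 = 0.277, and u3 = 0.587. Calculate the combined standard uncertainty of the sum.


For a sum of independent quantities, uc = sqrt(u1^2 + u2^2 + u3^2).
uc = sqrt(0.508^2 + 0.277^2 + 0.587^2)
uc = sqrt(0.258064 + 0.076729 + 0.344569)
uc = 0.8242

0.8242


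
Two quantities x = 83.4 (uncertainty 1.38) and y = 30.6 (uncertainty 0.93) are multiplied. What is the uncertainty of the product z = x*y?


For a product z = x*y, the relative uncertainty is:
uz/z = sqrt((ux/x)^2 + (uy/y)^2)
Relative uncertainties: ux/x = 1.38/83.4 = 0.016547
uy/y = 0.93/30.6 = 0.030392
z = 83.4 * 30.6 = 2552.0
uz = 2552.0 * sqrt(0.016547^2 + 0.030392^2) = 88.312

88.312


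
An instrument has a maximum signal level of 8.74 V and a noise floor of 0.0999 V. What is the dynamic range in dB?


Dynamic range = 20 * log10(Vmax / Vnoise).
DR = 20 * log10(8.74 / 0.0999)
DR = 20 * log10(87.49)
DR = 38.84 dB

38.84 dB


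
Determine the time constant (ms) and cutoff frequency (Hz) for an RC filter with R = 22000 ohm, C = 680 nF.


Time constant: tau = R * C.
tau = 22000 * 6.80e-07 = 0.01496 s
tau = 14.96 ms
Cutoff frequency: fc = 1 / (2*pi*R*C).
fc = 1 / (2*pi*0.01496) = 10.64 Hz

tau = 14.96 ms, fc = 10.64 Hz


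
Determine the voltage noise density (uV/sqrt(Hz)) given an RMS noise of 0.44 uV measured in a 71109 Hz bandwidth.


Noise spectral density = Vrms / sqrt(BW).
NSD = 0.44 / sqrt(71109)
NSD = 0.44 / 266.6627
NSD = 0.0017 uV/sqrt(Hz)

0.0017 uV/sqrt(Hz)


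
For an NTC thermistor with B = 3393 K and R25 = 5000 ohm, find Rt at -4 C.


NTC thermistor equation: Rt = R25 * exp(B * (1/T - 1/T25)).
T in Kelvin: 269.15 K, T25 = 298.15 K
1/T - 1/T25 = 1/269.15 - 1/298.15 = 0.00036138
B * (1/T - 1/T25) = 3393 * 0.00036138 = 1.2262
Rt = 5000 * exp(1.2262) = 17040.9 ohm

17040.9 ohm


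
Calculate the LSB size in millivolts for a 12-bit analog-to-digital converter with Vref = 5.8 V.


The resolution (LSB) of an ADC is Vref / 2^n.
LSB = 5.8 / 2^12
LSB = 5.8 / 4096
LSB = 0.00141602 V = 1.41601562 mV

1.41601562 mV


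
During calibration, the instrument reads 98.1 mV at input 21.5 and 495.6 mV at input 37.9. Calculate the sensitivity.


Sensitivity = (y2 - y1) / (x2 - x1).
S = (495.6 - 98.1) / (37.9 - 21.5)
S = 397.5 / 16.4
S = 24.2378 mV/unit

24.2378 mV/unit


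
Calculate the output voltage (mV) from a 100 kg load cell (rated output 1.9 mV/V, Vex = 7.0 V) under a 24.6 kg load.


Vout = rated_output * Vex * (load / capacity).
Vout = 1.9 * 7.0 * (24.6 / 100)
Vout = 1.9 * 7.0 * 0.246
Vout = 3.272 mV

3.272 mV


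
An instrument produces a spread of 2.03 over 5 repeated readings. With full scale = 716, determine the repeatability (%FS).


Repeatability = (spread / full scale) * 100%.
R = (2.03 / 716) * 100
R = 0.284 %FS

0.284 %FS


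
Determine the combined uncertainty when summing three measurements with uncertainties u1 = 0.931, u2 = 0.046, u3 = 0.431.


For a sum of independent quantities, uc = sqrt(u1^2 + u2^2 + u3^2).
uc = sqrt(0.931^2 + 0.046^2 + 0.431^2)
uc = sqrt(0.866761 + 0.002116 + 0.185761)
uc = 1.027

1.027


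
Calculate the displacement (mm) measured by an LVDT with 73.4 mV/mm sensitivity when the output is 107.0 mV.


Displacement = Vout / sensitivity.
d = 107.0 / 73.4
d = 1.458 mm

1.458 mm


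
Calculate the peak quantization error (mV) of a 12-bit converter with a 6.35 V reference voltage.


The maximum quantization error is +/- LSB/2.
LSB = Vref / 2^n = 6.35 / 4096 = 0.00155029 V
Max error = LSB / 2 = 0.00155029 / 2 = 0.00077515 V
Max error = 0.7751 mV

0.7751 mV


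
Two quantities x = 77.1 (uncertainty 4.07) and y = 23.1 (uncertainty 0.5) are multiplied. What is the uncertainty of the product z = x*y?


For a product z = x*y, the relative uncertainty is:
uz/z = sqrt((ux/x)^2 + (uy/y)^2)
Relative uncertainties: ux/x = 4.07/77.1 = 0.052789
uy/y = 0.5/23.1 = 0.021645
z = 77.1 * 23.1 = 1781.0
uz = 1781.0 * sqrt(0.052789^2 + 0.021645^2) = 101.613

101.613


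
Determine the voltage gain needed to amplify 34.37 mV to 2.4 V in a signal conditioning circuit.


Gain = Vout / Vin (converting to same units).
G = 2.4 V / 34.37 mV
G = 2400.0 mV / 34.37 mV
G = 69.83

69.83


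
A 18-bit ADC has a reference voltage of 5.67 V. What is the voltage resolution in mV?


The resolution (LSB) of an ADC is Vref / 2^n.
LSB = 5.67 / 2^18
LSB = 5.67 / 262144
LSB = 2.163e-05 V = 0.02162933 mV

0.02162933 mV


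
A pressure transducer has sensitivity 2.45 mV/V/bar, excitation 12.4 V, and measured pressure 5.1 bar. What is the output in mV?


Output = sensitivity * Vex * P.
Vout = 2.45 * 12.4 * 5.1
Vout = 30.38 * 5.1
Vout = 154.94 mV

154.94 mV


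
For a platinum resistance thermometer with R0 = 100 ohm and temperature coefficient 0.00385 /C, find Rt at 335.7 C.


The RTD equation: Rt = R0 * (1 + alpha * T).
Rt = 100 * (1 + 0.00385 * 335.7)
Rt = 100 * (1 + 1.292445)
Rt = 100 * 2.292445
Rt = 229.244 ohm

229.244 ohm


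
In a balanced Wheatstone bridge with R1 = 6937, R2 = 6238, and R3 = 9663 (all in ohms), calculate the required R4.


At balance: R1*R4 = R2*R3, so R4 = R2*R3/R1.
R4 = 6238 * 9663 / 6937
R4 = 60277794 / 6937
R4 = 8689.32 ohm

8689.32 ohm


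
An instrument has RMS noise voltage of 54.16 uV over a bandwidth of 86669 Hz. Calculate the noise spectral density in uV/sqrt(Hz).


Noise spectral density = Vrms / sqrt(BW).
NSD = 54.16 / sqrt(86669)
NSD = 54.16 / 294.396
NSD = 0.184 uV/sqrt(Hz)

0.184 uV/sqrt(Hz)


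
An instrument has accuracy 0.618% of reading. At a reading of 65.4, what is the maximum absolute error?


Absolute error = (accuracy% / 100) * reading.
Error = (0.618 / 100) * 65.4
Error = 0.00618 * 65.4
Error = 0.4042

0.4042


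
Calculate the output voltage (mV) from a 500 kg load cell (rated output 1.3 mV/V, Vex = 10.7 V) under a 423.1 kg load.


Vout = rated_output * Vex * (load / capacity).
Vout = 1.3 * 10.7 * (423.1 / 500)
Vout = 1.3 * 10.7 * 0.8462
Vout = 11.771 mV

11.771 mV


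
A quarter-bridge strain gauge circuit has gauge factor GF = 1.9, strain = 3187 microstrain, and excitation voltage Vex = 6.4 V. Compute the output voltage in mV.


Quarter bridge output: Vout = (GF * epsilon * Vex) / 4.
Vout = (1.9 * 3187e-6 * 6.4) / 4
Vout = 0.03875392 / 4 V
Vout = 0.00968848 V = 9.6885 mV

9.6885 mV


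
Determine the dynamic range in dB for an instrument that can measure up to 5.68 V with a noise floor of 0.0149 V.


Dynamic range = 20 * log10(Vmax / Vnoise).
DR = 20 * log10(5.68 / 0.0149)
DR = 20 * log10(381.21)
DR = 51.62 dB

51.62 dB


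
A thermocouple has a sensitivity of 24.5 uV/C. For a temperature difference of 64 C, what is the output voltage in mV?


The thermocouple output V = sensitivity * dT.
V = 24.5 uV/C * 64 C
V = 1568.0 uV
V = 1.568 mV

1.568 mV


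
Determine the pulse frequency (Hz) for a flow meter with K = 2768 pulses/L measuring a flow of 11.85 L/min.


Frequency = K * Q / 60 (converting L/min to L/s).
f = 2768 * 11.85 / 60
f = 32800.8 / 60
f = 546.68 Hz

546.68 Hz


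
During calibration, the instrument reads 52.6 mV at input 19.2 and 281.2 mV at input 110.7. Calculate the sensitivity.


Sensitivity = (y2 - y1) / (x2 - x1).
S = (281.2 - 52.6) / (110.7 - 19.2)
S = 228.6 / 91.5
S = 2.4984 mV/unit

2.4984 mV/unit


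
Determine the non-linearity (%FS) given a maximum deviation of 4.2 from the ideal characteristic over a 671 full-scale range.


Linearity error = (max deviation / full scale) * 100%.
Linearity = (4.2 / 671) * 100
Linearity = 0.626 %FS

0.626 %FS


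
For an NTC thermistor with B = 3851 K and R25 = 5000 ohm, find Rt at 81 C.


NTC thermistor equation: Rt = R25 * exp(B * (1/T - 1/T25)).
T in Kelvin: 354.15 K, T25 = 298.15 K
1/T - 1/T25 = 1/354.15 - 1/298.15 = -0.00053035
B * (1/T - 1/T25) = 3851 * -0.00053035 = -2.0424
Rt = 5000 * exp(-2.0424) = 648.6 ohm

648.6 ohm


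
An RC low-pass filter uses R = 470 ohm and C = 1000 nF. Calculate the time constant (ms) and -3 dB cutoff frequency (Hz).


Time constant: tau = R * C.
tau = 470 * 1.00e-06 = 0.00047 s
tau = 0.47 ms
Cutoff frequency: fc = 1 / (2*pi*R*C).
fc = 1 / (2*pi*0.00047) = 338.63 Hz

tau = 0.47 ms, fc = 338.63 Hz


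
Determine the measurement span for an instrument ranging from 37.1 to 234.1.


Span = upper range - lower range.
Span = 234.1 - (37.1)
Span = 197.0

197.0


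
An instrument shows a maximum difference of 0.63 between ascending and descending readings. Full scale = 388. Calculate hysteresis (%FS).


Hysteresis = (max difference / full scale) * 100%.
H = (0.63 / 388) * 100
H = 0.162 %FS

0.162 %FS


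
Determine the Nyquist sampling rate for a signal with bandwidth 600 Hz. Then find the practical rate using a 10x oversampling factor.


By Nyquist theorem, fs_min = 2 * fmax.
fs_min = 2 * 600 = 1200 Hz
Practical rate = 10 * fs_min = 10 * 1200 = 12000 Hz

fs_min = 1200 Hz, fs_practical = 12000 Hz


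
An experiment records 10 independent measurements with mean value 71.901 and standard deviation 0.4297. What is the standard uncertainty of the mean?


The standard uncertainty for Type A evaluation is u = s / sqrt(n).
u = 0.4297 / sqrt(10)
u = 0.4297 / 3.1623
u = 0.1359

0.1359


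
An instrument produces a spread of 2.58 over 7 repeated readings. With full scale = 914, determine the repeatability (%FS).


Repeatability = (spread / full scale) * 100%.
R = (2.58 / 914) * 100
R = 0.282 %FS

0.282 %FS


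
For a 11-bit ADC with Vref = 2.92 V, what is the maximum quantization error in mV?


The maximum quantization error is +/- LSB/2.
LSB = Vref / 2^n = 2.92 / 2048 = 0.00142578 V
Max error = LSB / 2 = 0.00142578 / 2 = 0.00071289 V
Max error = 0.7129 mV

0.7129 mV


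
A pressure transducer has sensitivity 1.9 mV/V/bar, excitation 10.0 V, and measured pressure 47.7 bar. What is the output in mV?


Output = sensitivity * Vex * P.
Vout = 1.9 * 10.0 * 47.7
Vout = 19.0 * 47.7
Vout = 906.3 mV

906.3 mV


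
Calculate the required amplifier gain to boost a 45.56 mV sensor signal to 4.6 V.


Gain = Vout / Vin (converting to same units).
G = 4.6 V / 45.56 mV
G = 4600.0 mV / 45.56 mV
G = 100.97

100.97


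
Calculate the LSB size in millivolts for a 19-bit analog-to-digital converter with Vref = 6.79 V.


The resolution (LSB) of an ADC is Vref / 2^n.
LSB = 6.79 / 2^19
LSB = 6.79 / 524288
LSB = 1.295e-05 V = 0.0129509 mV

0.0129509 mV


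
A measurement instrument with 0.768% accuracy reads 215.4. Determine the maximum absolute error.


Absolute error = (accuracy% / 100) * reading.
Error = (0.768 / 100) * 215.4
Error = 0.00768 * 215.4
Error = 1.6543

1.6543


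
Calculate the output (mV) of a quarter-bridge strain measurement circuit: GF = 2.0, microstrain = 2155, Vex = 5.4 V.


Quarter bridge output: Vout = (GF * epsilon * Vex) / 4.
Vout = (2.0 * 2155e-6 * 5.4) / 4
Vout = 0.023274 / 4 V
Vout = 0.0058185 V = 5.8185 mV

5.8185 mV


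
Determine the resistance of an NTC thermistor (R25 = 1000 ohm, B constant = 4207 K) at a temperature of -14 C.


NTC thermistor equation: Rt = R25 * exp(B * (1/T - 1/T25)).
T in Kelvin: 259.15 K, T25 = 298.15 K
1/T - 1/T25 = 1/259.15 - 1/298.15 = 0.00050475
B * (1/T - 1/T25) = 4207 * 0.00050475 = 2.1235
Rt = 1000 * exp(2.1235) = 8360.3 ohm

8360.3 ohm


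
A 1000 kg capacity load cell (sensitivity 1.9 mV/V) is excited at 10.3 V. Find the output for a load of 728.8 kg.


Vout = rated_output * Vex * (load / capacity).
Vout = 1.9 * 10.3 * (728.8 / 1000)
Vout = 1.9 * 10.3 * 0.7288
Vout = 14.263 mV

14.263 mV


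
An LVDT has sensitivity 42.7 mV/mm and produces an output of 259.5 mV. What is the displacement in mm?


Displacement = Vout / sensitivity.
d = 259.5 / 42.7
d = 6.077 mm

6.077 mm


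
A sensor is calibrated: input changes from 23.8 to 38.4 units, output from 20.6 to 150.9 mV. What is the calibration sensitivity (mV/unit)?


Sensitivity = (y2 - y1) / (x2 - x1).
S = (150.9 - 20.6) / (38.4 - 23.8)
S = 130.3 / 14.6
S = 8.9247 mV/unit

8.9247 mV/unit


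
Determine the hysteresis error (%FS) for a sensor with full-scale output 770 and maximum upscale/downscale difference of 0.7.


Hysteresis = (max difference / full scale) * 100%.
H = (0.7 / 770) * 100
H = 0.091 %FS

0.091 %FS


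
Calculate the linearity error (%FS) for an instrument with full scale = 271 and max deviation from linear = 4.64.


Linearity error = (max deviation / full scale) * 100%.
Linearity = (4.64 / 271) * 100
Linearity = 1.712 %FS

1.712 %FS


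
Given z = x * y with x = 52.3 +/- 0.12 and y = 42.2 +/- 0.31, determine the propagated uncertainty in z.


For a product z = x*y, the relative uncertainty is:
uz/z = sqrt((ux/x)^2 + (uy/y)^2)
Relative uncertainties: ux/x = 0.12/52.3 = 0.002294
uy/y = 0.31/42.2 = 0.007346
z = 52.3 * 42.2 = 2207.1
uz = 2207.1 * sqrt(0.002294^2 + 0.007346^2) = 16.985

16.985


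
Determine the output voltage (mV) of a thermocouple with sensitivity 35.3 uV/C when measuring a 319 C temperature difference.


The thermocouple output V = sensitivity * dT.
V = 35.3 uV/C * 319 C
V = 11260.7 uV
V = 11.261 mV

11.261 mV


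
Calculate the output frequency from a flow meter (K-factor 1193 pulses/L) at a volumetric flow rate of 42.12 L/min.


Frequency = K * Q / 60 (converting L/min to L/s).
f = 1193 * 42.12 / 60
f = 50249.16 / 60
f = 837.49 Hz

837.49 Hz


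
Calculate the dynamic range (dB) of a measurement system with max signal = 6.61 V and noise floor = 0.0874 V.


Dynamic range = 20 * log10(Vmax / Vnoise).
DR = 20 * log10(6.61 / 0.0874)
DR = 20 * log10(75.63)
DR = 37.57 dB

37.57 dB


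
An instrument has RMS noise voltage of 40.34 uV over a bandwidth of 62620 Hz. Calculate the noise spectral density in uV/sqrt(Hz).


Noise spectral density = Vrms / sqrt(BW).
NSD = 40.34 / sqrt(62620)
NSD = 40.34 / 250.2399
NSD = 0.1612 uV/sqrt(Hz)

0.1612 uV/sqrt(Hz)


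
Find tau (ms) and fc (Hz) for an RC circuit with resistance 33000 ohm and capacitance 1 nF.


Time constant: tau = R * C.
tau = 33000 * 1.00e-09 = 3.3e-05 s
tau = 0.033 ms
Cutoff frequency: fc = 1 / (2*pi*R*C).
fc = 1 / (2*pi*3.3e-05) = 4822.88 Hz

tau = 0.033 ms, fc = 4822.88 Hz


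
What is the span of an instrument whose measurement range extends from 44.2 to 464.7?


Span = upper range - lower range.
Span = 464.7 - (44.2)
Span = 420.5

420.5


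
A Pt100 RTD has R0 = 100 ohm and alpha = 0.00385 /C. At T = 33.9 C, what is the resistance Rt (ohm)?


The RTD equation: Rt = R0 * (1 + alpha * T).
Rt = 100 * (1 + 0.00385 * 33.9)
Rt = 100 * (1 + 0.130515)
Rt = 100 * 1.130515
Rt = 113.051 ohm

113.051 ohm


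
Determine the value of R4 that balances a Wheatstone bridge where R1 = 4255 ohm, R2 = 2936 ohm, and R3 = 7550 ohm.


At balance: R1*R4 = R2*R3, so R4 = R2*R3/R1.
R4 = 2936 * 7550 / 4255
R4 = 22166800 / 4255
R4 = 5209.59 ohm

5209.59 ohm


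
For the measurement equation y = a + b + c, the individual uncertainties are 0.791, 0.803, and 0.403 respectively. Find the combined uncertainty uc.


For a sum of independent quantities, uc = sqrt(u1^2 + u2^2 + u3^2).
uc = sqrt(0.791^2 + 0.803^2 + 0.403^2)
uc = sqrt(0.625681 + 0.644809 + 0.162409)
uc = 1.197

1.197


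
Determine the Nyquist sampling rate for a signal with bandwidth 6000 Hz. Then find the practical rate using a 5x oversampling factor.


By Nyquist theorem, fs_min = 2 * fmax.
fs_min = 2 * 6000 = 12000 Hz
Practical rate = 5 * fs_min = 5 * 12000 = 60000 Hz

fs_min = 12000 Hz, fs_practical = 60000 Hz


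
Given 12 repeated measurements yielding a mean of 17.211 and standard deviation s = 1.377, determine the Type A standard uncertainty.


The standard uncertainty for Type A evaluation is u = s / sqrt(n).
u = 1.377 / sqrt(12)
u = 1.377 / 3.4641
u = 0.3975

0.3975


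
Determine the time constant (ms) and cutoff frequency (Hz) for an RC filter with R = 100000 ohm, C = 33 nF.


Time constant: tau = R * C.
tau = 100000 * 3.30e-08 = 0.0033 s
tau = 3.3 ms
Cutoff frequency: fc = 1 / (2*pi*R*C).
fc = 1 / (2*pi*0.0033) = 48.23 Hz

tau = 3.3 ms, fc = 48.23 Hz


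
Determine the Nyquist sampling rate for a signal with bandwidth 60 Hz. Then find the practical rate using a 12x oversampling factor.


By Nyquist theorem, fs_min = 2 * fmax.
fs_min = 2 * 60 = 120 Hz
Practical rate = 12 * fs_min = 12 * 120 = 1440 Hz

fs_min = 120 Hz, fs_practical = 1440 Hz


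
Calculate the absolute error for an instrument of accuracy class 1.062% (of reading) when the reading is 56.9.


Absolute error = (accuracy% / 100) * reading.
Error = (1.062 / 100) * 56.9
Error = 0.01062 * 56.9
Error = 0.6043

0.6043


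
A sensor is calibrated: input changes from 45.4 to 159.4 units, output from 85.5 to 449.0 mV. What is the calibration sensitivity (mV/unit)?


Sensitivity = (y2 - y1) / (x2 - x1).
S = (449.0 - 85.5) / (159.4 - 45.4)
S = 363.5 / 114.0
S = 3.1886 mV/unit

3.1886 mV/unit


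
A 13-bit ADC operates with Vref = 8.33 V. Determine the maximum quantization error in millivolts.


The maximum quantization error is +/- LSB/2.
LSB = Vref / 2^n = 8.33 / 8192 = 0.00101685 V
Max error = LSB / 2 = 0.00101685 / 2 = 0.00050842 V
Max error = 0.5084 mV

0.5084 mV


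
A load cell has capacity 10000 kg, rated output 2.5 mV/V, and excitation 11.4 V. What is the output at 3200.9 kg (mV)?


Vout = rated_output * Vex * (load / capacity).
Vout = 2.5 * 11.4 * (3200.9 / 10000)
Vout = 2.5 * 11.4 * 0.32009
Vout = 9.123 mV

9.123 mV


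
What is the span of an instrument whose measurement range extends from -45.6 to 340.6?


Span = upper range - lower range.
Span = 340.6 - (-45.6)
Span = 386.2

386.2


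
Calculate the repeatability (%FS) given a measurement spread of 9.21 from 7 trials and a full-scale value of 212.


Repeatability = (spread / full scale) * 100%.
R = (9.21 / 212) * 100
R = 4.344 %FS

4.344 %FS


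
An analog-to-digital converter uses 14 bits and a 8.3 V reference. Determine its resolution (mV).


The resolution (LSB) of an ADC is Vref / 2^n.
LSB = 8.3 / 2^14
LSB = 8.3 / 16384
LSB = 0.00050659 V = 0.5065918 mV

0.5065918 mV


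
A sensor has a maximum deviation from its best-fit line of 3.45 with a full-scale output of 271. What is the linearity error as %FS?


Linearity error = (max deviation / full scale) * 100%.
Linearity = (3.45 / 271) * 100
Linearity = 1.273 %FS

1.273 %FS


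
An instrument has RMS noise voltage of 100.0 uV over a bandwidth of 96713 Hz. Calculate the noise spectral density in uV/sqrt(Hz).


Noise spectral density = Vrms / sqrt(BW).
NSD = 100.0 / sqrt(96713)
NSD = 100.0 / 310.9871
NSD = 0.3216 uV/sqrt(Hz)

0.3216 uV/sqrt(Hz)


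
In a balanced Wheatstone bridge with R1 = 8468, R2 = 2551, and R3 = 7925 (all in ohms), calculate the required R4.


At balance: R1*R4 = R2*R3, so R4 = R2*R3/R1.
R4 = 2551 * 7925 / 8468
R4 = 20216675 / 8468
R4 = 2387.42 ohm

2387.42 ohm


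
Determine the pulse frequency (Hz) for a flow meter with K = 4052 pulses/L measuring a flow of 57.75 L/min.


Frequency = K * Q / 60 (converting L/min to L/s).
f = 4052 * 57.75 / 60
f = 234003.0 / 60
f = 3900.05 Hz

3900.05 Hz


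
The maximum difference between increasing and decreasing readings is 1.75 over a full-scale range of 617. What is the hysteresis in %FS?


Hysteresis = (max difference / full scale) * 100%.
H = (1.75 / 617) * 100
H = 0.284 %FS

0.284 %FS


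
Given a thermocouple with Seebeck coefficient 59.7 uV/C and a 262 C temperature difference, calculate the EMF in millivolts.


The thermocouple output V = sensitivity * dT.
V = 59.7 uV/C * 262 C
V = 15641.4 uV
V = 15.641 mV

15.641 mV


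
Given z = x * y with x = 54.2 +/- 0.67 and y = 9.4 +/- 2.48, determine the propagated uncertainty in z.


For a product z = x*y, the relative uncertainty is:
uz/z = sqrt((ux/x)^2 + (uy/y)^2)
Relative uncertainties: ux/x = 0.67/54.2 = 0.012362
uy/y = 2.48/9.4 = 0.26383
z = 54.2 * 9.4 = 509.5
uz = 509.5 * sqrt(0.012362^2 + 0.26383^2) = 134.563

134.563


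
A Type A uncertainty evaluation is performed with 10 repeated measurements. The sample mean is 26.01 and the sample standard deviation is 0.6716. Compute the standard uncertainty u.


The standard uncertainty for Type A evaluation is u = s / sqrt(n).
u = 0.6716 / sqrt(10)
u = 0.6716 / 3.1623
u = 0.2124

0.2124


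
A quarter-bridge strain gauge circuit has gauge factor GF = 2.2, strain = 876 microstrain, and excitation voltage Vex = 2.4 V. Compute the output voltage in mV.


Quarter bridge output: Vout = (GF * epsilon * Vex) / 4.
Vout = (2.2 * 876e-6 * 2.4) / 4
Vout = 0.00462528 / 4 V
Vout = 0.00115632 V = 1.1563 mV

1.1563 mV


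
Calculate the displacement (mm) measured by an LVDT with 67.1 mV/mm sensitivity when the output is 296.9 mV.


Displacement = Vout / sensitivity.
d = 296.9 / 67.1
d = 4.425 mm

4.425 mm


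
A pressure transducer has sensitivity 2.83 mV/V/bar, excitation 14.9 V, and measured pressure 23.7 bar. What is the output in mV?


Output = sensitivity * Vex * P.
Vout = 2.83 * 14.9 * 23.7
Vout = 42.167 * 23.7
Vout = 999.36 mV

999.36 mV


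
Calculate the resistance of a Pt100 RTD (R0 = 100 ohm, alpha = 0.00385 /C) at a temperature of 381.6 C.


The RTD equation: Rt = R0 * (1 + alpha * T).
Rt = 100 * (1 + 0.00385 * 381.6)
Rt = 100 * (1 + 1.46916)
Rt = 100 * 2.46916
Rt = 246.916 ohm

246.916 ohm


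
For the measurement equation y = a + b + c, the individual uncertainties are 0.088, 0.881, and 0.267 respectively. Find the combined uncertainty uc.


For a sum of independent quantities, uc = sqrt(u1^2 + u2^2 + u3^2).
uc = sqrt(0.088^2 + 0.881^2 + 0.267^2)
uc = sqrt(0.007744 + 0.776161 + 0.071289)
uc = 0.9248

0.9248


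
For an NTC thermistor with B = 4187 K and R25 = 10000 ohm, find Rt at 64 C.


NTC thermistor equation: Rt = R25 * exp(B * (1/T - 1/T25)).
T in Kelvin: 337.15 K, T25 = 298.15 K
1/T - 1/T25 = 1/337.15 - 1/298.15 = -0.00038798
B * (1/T - 1/T25) = 4187 * -0.00038798 = -1.6245
Rt = 10000 * exp(-1.6245) = 1970.2 ohm

1970.2 ohm


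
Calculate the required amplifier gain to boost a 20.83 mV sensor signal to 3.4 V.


Gain = Vout / Vin (converting to same units).
G = 3.4 V / 20.83 mV
G = 3400.0 mV / 20.83 mV
G = 163.23

163.23


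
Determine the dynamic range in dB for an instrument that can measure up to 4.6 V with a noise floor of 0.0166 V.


Dynamic range = 20 * log10(Vmax / Vnoise).
DR = 20 * log10(4.6 / 0.0166)
DR = 20 * log10(277.11)
DR = 48.85 dB

48.85 dB


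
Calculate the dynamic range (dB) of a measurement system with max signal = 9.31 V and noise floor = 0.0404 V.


Dynamic range = 20 * log10(Vmax / Vnoise).
DR = 20 * log10(9.31 / 0.0404)
DR = 20 * log10(230.45)
DR = 47.25 dB

47.25 dB
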